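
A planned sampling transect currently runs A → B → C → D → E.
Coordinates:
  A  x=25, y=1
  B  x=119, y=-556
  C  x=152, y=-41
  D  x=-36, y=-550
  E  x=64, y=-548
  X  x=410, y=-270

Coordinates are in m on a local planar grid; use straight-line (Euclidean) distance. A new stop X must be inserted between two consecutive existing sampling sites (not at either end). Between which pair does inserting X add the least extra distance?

Added distance for inserting X between each consecutive pair:
A–B: 314.0 m
B–C: 236.9 m
C–D: 329.0 m
D–E: 870.4 m
Smallest added distance is 236.9 m, inserting between B and C.

between B and C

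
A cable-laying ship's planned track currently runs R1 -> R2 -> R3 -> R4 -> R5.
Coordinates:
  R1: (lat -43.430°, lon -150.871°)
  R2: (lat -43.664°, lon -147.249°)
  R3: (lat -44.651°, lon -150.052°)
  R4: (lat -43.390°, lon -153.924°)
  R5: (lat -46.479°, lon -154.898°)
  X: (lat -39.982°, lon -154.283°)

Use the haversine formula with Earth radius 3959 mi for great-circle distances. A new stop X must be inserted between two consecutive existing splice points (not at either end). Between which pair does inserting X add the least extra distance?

between R3 and R4

Added distance for inserting X between each consecutive pair:
R1–R2: 556.4 mi
R2–R3: 675.8 mi
R3–R4: 413.3 mi
R4–R5: 467.5 mi
Smallest added distance is 413.3 mi, inserting between R3 and R4.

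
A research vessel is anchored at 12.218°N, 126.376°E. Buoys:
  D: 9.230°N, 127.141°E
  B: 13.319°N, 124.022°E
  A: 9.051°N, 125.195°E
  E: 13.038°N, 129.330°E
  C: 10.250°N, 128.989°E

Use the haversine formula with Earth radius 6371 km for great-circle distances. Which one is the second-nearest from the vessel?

Distance to each, sorted:
B: 283.1 km
E: 333.2 km
D: 342.6 km
C: 359.3 km
A: 375.1 km
The second-nearest is E at 333.2 km.

E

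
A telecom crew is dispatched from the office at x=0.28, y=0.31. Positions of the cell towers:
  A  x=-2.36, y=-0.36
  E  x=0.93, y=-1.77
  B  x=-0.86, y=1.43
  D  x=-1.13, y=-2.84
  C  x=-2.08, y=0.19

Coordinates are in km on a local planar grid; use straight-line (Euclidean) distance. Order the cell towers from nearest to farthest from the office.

Distances from the office:
B x=-0.86, y=1.43: 1.6 km
E x=0.93, y=-1.77: 2.2 km
C x=-2.08, y=0.19: 2.4 km
A x=-2.36, y=-0.36: 2.7 km
D x=-1.13, y=-2.84: 3.5 km

B, E, C, A, D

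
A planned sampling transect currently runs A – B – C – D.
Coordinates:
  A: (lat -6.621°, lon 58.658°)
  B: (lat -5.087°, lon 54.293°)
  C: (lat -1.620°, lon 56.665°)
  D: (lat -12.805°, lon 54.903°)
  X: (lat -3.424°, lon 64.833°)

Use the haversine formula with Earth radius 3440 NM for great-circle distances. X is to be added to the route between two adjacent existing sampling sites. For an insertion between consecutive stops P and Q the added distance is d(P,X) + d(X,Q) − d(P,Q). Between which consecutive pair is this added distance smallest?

between C and D

Added distance for inserting X between each consecutive pair:
A–B: 778.6 NM
B–C: 888.6 NM
C–D: 637.4 NM
Smallest added distance is 637.4 NM, inserting between C and D.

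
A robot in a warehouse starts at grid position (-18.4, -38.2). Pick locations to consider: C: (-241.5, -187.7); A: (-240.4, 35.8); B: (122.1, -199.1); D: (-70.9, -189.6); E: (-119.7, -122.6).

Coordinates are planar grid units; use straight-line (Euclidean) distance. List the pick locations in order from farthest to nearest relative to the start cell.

Computing each straight-line distance from (-18.4, -38.2):
C (-241.5, -187.7): 268.6
A (-240.4, 35.8): 234.0
B (122.1, -199.1): 213.6
D (-70.9, -189.6): 160.2
E (-119.7, -122.6): 131.9

C, A, B, D, E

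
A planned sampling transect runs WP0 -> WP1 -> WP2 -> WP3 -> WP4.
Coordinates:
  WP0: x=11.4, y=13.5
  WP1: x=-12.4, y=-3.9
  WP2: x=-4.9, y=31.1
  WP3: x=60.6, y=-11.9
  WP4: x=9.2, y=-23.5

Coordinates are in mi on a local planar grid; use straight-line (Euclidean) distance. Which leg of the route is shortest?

Leg distances:
WP0→WP1: 29.5 mi
WP1→WP2: 35.8 mi
WP2→WP3: 78.4 mi
WP3→WP4: 52.7 mi
The shortest leg is WP0–WP1 at 29.5 mi.

WP0–WP1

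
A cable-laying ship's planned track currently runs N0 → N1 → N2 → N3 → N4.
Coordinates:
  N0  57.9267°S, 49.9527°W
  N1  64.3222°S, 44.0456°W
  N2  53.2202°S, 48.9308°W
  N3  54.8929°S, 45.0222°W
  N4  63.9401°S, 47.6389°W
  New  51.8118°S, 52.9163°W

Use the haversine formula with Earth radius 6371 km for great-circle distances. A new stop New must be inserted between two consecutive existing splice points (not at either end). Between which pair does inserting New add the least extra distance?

Added distance for inserting New between each consecutive pair:
N0–N1: 1410.2 km
N1–N2: 528.9 km
N2–N3: 621.6 km
N3–N4: 991.9 km
Smallest added distance is 528.9 km, inserting between N1 and N2.

between N1 and N2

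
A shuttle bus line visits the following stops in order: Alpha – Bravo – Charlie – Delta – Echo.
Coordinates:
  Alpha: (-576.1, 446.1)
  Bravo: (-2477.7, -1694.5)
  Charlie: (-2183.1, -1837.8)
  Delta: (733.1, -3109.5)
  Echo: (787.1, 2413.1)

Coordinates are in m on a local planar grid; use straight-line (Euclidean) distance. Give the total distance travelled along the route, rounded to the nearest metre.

Leg distances:
Alpha→Bravo: 2863.3 m  (cumulative 2863.3 m)
Bravo→Charlie: 327.6 m  (cumulative 3190.9 m)
Charlie→Delta: 3181.4 m  (cumulative 6372.3 m)
Delta→Echo: 5522.9 m  (cumulative 11895.1 m)
Total route length ≈ 11895 m.

11895 m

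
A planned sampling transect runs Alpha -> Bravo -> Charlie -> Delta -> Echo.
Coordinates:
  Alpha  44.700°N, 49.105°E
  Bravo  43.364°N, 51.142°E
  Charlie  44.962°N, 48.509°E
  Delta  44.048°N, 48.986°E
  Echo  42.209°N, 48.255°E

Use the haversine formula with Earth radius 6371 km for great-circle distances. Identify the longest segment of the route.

Bravo–Charlie

Leg distances:
Alpha→Bravo: 220.4 km
Bravo→Charlie: 275.1 km
Charlie→Delta: 108.4 km
Delta→Echo: 212.9 km
The longest leg is Bravo–Charlie at 275.1 km.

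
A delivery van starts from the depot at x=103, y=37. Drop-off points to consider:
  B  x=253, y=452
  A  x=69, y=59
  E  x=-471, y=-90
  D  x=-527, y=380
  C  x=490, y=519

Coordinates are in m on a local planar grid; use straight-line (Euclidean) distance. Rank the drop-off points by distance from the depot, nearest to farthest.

A, B, E, C, D

Distance from the depot at x=103, y=37 to each:
A x=69, y=59: 40.5 m
B x=253, y=452: 441.3 m
E x=-471, y=-90: 587.9 m
C x=490, y=519: 618.1 m
D x=-527, y=380: 717.3 m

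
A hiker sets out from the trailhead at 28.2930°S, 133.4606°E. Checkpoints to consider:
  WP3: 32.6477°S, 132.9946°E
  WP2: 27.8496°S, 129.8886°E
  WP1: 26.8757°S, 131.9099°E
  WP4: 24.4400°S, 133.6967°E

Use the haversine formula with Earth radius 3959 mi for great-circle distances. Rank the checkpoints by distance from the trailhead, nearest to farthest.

WP1, WP2, WP4, WP3

Distances from the trailhead:
WP1 26.8757°S, 131.9099°E: 136.4 mi
WP2 27.8496°S, 129.8886°E: 219.9 mi
WP4 24.4400°S, 133.6967°E: 266.6 mi
WP3 32.6477°S, 132.9946°E: 302.2 mi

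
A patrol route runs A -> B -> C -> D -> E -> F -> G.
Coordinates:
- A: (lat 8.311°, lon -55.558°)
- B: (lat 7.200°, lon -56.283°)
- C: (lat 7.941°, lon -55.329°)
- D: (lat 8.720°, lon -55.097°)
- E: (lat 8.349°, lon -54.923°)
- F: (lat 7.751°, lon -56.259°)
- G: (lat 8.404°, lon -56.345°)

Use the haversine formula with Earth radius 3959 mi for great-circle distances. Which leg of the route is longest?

Leg distances:
A→B: 91.4 mi
B→C: 83.0 mi
C→D: 56.1 mi
D→E: 28.3 mi
E→F: 100.3 mi
F→G: 45.5 mi
The longest leg is E–F at 100.3 mi.

E–F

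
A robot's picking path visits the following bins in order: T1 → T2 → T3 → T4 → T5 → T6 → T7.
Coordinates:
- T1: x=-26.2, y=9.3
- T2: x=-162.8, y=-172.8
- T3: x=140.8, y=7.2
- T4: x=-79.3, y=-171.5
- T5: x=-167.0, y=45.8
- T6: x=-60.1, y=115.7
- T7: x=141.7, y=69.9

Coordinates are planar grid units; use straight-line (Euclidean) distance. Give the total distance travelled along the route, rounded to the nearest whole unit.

Leg distances:
T1→T2: 227.6  (cumulative 227.6)
T2→T3: 352.9  (cumulative 580.6)
T3→T4: 283.5  (cumulative 864.1)
T4→T5: 234.3  (cumulative 1098.4)
T5→T6: 127.7  (cumulative 1226.2)
T6→T7: 206.9  (cumulative 1433.1)
Total route length ≈ 1433.

1433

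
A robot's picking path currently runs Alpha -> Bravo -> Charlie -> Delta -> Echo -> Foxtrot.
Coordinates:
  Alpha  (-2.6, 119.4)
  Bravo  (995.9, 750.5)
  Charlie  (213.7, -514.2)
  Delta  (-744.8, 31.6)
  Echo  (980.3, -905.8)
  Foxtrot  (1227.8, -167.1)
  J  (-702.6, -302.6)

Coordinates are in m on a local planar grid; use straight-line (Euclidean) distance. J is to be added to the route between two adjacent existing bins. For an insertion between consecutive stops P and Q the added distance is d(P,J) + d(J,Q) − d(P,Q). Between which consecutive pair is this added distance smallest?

between Delta and Echo

Added distance for inserting J between each consecutive pair:
Alpha–Bravo: 1634.6 m
Bravo–Charlie: 1451.8 m
Charlie–Delta: 174.3 m
Delta–Echo: 161.3 m
Echo–Foxtrot: 2943.8 m
Smallest added distance is 161.3 m, inserting between Delta and Echo.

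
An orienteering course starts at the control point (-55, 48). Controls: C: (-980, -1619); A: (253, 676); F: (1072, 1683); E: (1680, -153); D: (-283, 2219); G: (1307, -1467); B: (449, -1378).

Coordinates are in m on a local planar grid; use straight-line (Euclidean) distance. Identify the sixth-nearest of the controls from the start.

G

Distances from the start ((-55, 48)):
A: 699.5 m
B: 1512.4 m
E: 1746.6 m
C: 1906.4 m
F: 1985.8 m
G: 2037.2 m
D: 2182.9 m
The sixth-nearest is G at 2037.2 m.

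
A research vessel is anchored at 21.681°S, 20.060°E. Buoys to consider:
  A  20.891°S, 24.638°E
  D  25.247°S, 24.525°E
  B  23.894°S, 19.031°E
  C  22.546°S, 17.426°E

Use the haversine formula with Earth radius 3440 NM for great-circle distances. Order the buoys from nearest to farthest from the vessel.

B, C, A, D

Distances from the vessel:
B 23.894°S, 19.031°E: 144.6 NM
C 22.546°S, 17.426°E: 155.4 NM
A 20.891°S, 24.638°E: 260.5 NM
D 25.247°S, 24.525°E: 326.0 NM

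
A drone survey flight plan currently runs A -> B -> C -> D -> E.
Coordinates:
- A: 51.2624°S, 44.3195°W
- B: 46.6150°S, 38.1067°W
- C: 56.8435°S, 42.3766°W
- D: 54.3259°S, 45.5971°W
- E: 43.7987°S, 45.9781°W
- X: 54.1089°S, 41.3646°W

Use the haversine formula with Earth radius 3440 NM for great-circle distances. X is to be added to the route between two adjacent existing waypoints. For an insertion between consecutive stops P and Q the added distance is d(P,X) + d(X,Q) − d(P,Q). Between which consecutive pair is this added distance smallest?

between B and C

Added distance for inserting X between each consecutive pair:
A–B: 297.6 NM
B–C: 0.5 NM
C–D: 130.4 NM
D–E: 161.7 NM
Smallest added distance is 0.5 NM, inserting between B and C.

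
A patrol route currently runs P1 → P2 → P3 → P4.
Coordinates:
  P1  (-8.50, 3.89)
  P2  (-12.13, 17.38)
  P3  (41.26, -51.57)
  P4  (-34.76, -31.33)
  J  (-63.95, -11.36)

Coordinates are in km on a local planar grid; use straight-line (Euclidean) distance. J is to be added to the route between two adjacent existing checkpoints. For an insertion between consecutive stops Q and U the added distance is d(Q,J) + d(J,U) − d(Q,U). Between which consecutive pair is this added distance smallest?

between P3 and P4

Added distance for inserting J between each consecutive pair:
P1–P2: 102.8 km
P2–P3: 84.7 km
P3–P4: 69.3 km
Smallest added distance is 69.3 km, inserting between P3 and P4.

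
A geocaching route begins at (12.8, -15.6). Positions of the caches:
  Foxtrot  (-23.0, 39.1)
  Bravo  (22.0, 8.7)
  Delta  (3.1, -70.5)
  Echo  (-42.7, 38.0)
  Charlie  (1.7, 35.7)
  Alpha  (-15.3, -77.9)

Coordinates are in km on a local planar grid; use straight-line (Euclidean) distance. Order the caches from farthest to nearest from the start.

Distances from the start:
Echo (-42.7, 38.0): 77.2 km
Alpha (-15.3, -77.9): 68.3 km
Foxtrot (-23.0, 39.1): 65.4 km
Delta (3.1, -70.5): 55.8 km
Charlie (1.7, 35.7): 52.5 km
Bravo (22.0, 8.7): 26.0 km

Echo, Alpha, Foxtrot, Delta, Charlie, Bravo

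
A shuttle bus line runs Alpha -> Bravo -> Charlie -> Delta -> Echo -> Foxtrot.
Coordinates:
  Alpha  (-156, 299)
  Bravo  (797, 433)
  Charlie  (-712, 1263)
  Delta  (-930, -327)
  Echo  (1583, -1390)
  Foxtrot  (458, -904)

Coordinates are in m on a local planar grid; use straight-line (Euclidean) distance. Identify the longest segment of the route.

Leg distances:
Alpha→Bravo: 962.4 m
Bravo→Charlie: 1722.2 m
Charlie→Delta: 1604.9 m
Delta→Echo: 2728.6 m
Echo→Foxtrot: 1225.5 m
The longest leg is Delta–Echo at 2728.6 m.

Delta–Echo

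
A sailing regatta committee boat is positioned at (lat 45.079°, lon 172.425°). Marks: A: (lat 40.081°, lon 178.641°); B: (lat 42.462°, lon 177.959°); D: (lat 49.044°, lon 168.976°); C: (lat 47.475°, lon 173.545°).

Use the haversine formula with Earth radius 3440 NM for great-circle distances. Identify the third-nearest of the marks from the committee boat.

Distances from the committee boat ((lat 45.079°, lon 172.425°)):
C: 151.2 NM
D: 276.6 NM
B: 286.7 NM
A: 406.6 NM
The third-nearest is B at 286.7 NM.

B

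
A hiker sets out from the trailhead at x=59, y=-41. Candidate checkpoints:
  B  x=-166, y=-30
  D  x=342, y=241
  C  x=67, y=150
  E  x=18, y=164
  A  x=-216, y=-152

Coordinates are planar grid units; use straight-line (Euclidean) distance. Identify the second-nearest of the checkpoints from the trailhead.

E

Distances from the trailhead (x=59, y=-41):
C: 191.2
E: 209.1
B: 225.3
A: 296.6
D: 399.5
The second-nearest is E at 209.1.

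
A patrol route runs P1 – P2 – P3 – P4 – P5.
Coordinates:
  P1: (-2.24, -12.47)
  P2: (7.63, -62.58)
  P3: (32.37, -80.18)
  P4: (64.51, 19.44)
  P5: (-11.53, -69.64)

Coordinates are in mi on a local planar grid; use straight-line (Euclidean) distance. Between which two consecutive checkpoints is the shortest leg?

P2–P3

Leg distances:
P1→P2: 51.1 mi
P2→P3: 30.4 mi
P3→P4: 104.7 mi
P4→P5: 117.1 mi
The shortest leg is P2–P3 at 30.4 mi.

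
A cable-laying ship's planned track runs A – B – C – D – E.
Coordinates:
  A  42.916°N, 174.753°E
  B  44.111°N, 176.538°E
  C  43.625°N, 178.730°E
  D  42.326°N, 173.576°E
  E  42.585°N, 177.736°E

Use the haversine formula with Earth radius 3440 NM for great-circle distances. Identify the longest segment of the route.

Leg distances:
A→B: 105.8 NM
B→C: 99.3 NM
C→D: 239.4 NM
D→E: 184.9 NM
The longest leg is C–D at 239.4 NM.

C–D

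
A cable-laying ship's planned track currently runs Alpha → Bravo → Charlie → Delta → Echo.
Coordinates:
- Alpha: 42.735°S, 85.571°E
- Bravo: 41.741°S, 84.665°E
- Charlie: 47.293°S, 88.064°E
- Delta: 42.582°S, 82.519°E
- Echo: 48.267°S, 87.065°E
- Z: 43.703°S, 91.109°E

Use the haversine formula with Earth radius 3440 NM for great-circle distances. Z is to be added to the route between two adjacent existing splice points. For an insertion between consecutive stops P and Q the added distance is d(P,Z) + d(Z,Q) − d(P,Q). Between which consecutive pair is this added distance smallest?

between Bravo and Charlie

Added distance for inserting Z between each consecutive pair:
Alpha–Bravo: 484.7 NM
Bravo–Charlie: 194.7 NM
Charlie–Delta: 264.8 NM
Delta–Echo: 312.5 NM
Smallest added distance is 194.7 NM, inserting between Bravo and Charlie.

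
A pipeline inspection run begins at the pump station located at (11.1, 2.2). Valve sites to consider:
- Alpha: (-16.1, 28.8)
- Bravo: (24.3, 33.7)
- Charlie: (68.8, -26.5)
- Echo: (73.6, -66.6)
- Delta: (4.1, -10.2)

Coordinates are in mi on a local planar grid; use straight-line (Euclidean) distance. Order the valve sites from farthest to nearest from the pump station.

Echo, Charlie, Alpha, Bravo, Delta

Distance from the pump station at (11.1, 2.2) to each:
Echo (73.6, -66.6): 92.9 mi
Charlie (68.8, -26.5): 64.4 mi
Alpha (-16.1, 28.8): 38.0 mi
Bravo (24.3, 33.7): 34.2 mi
Delta (4.1, -10.2): 14.2 mi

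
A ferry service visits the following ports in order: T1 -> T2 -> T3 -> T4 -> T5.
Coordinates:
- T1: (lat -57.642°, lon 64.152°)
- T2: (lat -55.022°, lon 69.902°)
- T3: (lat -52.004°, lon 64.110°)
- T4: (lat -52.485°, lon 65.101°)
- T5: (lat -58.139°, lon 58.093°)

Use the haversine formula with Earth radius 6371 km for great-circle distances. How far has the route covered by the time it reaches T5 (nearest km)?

Leg distances:
T1→T2: 458.6 km  (cumulative 458.6 km)
T2→T3: 508.9 km  (cumulative 967.5 km)
T3→T4: 86.1 km  (cumulative 1053.6 km)
T4→T5: 768.5 km  (cumulative 1822.1 km)
Cumulative distance at T5 ≈ 1822 km.

1822 km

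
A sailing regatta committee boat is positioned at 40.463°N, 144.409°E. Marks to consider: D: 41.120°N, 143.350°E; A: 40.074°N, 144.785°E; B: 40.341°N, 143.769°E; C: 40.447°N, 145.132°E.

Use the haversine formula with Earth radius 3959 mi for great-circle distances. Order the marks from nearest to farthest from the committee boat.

Computing each great-circle distance from 40.463°N, 144.409°E:
A 40.074°N, 144.785°E: 33.4 mi
B 40.341°N, 143.769°E: 34.7 mi
C 40.447°N, 145.132°E: 38.0 mi
D 41.120°N, 143.350°E: 71.6 mi

A, B, C, D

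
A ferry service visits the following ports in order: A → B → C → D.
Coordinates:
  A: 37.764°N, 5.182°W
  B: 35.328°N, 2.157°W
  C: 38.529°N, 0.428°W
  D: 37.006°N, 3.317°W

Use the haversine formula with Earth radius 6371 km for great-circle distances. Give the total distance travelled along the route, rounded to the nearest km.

1075 km

Leg distances:
A→B: 382.6 km  (cumulative 382.6 km)
B→C: 387.7 km  (cumulative 770.2 km)
C→D: 305.2 km  (cumulative 1075.5 km)
Total route length ≈ 1075 km.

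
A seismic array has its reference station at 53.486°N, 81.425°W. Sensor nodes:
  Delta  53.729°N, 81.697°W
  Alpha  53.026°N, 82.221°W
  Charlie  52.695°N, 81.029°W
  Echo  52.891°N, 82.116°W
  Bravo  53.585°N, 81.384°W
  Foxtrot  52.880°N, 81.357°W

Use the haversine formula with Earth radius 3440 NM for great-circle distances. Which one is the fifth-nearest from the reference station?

Echo

Distance to each, sorted:
Bravo: 6.1 NM
Delta: 17.5 NM
Foxtrot: 36.5 NM
Alpha: 39.8 NM
Echo: 43.5 NM
Charlie: 49.6 NM
The fifth-nearest is Echo at 43.5 NM.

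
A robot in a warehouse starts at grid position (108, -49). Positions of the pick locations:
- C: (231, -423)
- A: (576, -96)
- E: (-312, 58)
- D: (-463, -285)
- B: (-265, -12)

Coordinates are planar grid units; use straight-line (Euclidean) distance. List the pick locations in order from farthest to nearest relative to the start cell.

D, A, E, C, B

Distance from the start cell at (108, -49) to each:
D (-463, -285): 617.8
A (576, -96): 470.4
E (-312, 58): 433.4
C (231, -423): 393.7
B (-265, -12): 374.8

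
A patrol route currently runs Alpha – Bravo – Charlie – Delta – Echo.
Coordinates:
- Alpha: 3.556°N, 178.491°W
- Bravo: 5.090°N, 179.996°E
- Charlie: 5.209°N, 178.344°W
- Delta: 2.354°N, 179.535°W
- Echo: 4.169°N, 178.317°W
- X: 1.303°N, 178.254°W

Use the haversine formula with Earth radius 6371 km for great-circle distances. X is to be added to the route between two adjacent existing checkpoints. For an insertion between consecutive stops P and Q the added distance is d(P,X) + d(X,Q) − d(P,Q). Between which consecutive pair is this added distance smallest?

between Delta and Echo

Added distance for inserting X between each consecutive pair:
Alpha–Bravo: 476.4 km
Bravo–Charlie: 713.9 km
Charlie–Delta: 274.8 km
Delta–Echo: 260.0 km
Smallest added distance is 260.0 km, inserting between Delta and Echo.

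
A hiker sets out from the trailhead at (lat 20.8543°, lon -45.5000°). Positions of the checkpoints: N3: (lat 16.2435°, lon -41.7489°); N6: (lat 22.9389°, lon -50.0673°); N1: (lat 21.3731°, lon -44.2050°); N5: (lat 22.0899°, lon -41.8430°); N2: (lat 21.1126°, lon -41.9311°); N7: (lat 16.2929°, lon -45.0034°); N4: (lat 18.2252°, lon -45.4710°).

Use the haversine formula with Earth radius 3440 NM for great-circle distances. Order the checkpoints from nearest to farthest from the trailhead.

N1, N4, N2, N5, N7, N6, N3

Computing each great-circle distance from (lat 20.8543°, lon -45.5000°):
N1 (lat 21.3731°, lon -44.2050°): 78.9 NM
N4 (lat 18.2252°, lon -45.4710°): 157.9 NM
N2 (lat 21.1126°, lon -41.9311°): 200.7 NM
N5 (lat 22.0899°, lon -41.8430°): 217.4 NM
N7 (lat 16.2929°, lon -45.0034°): 275.3 NM
N6 (lat 22.9389°, lon -50.0673°): 283.5 NM
N3 (lat 16.2435°, lon -41.7489°): 349.6 NM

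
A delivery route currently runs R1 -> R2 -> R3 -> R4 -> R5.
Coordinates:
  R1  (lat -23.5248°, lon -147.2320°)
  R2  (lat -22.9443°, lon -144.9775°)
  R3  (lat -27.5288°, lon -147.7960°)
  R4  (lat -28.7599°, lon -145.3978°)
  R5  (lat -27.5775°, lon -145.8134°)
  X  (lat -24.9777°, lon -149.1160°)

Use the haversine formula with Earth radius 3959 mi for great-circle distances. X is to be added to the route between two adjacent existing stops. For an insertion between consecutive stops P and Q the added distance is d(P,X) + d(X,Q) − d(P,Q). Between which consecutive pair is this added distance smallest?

Added distance for inserting X between each consecutive pair:
R1–R2: 303.5 mi
R2–R3: 128.6 mi
R3–R4: 372.8 mi
R4–R5: 534.3 mi
Smallest added distance is 128.6 mi, inserting between R2 and R3.

between R2 and R3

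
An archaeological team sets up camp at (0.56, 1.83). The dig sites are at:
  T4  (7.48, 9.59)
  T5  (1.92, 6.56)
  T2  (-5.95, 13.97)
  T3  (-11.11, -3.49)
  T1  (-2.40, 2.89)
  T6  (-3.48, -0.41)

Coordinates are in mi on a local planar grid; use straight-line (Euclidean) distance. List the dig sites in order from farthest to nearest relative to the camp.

Computing each straight-line distance from (0.56, 1.83):
T2 (-5.95, 13.97): 13.8 mi
T3 (-11.11, -3.49): 12.8 mi
T4 (7.48, 9.59): 10.4 mi
T5 (1.92, 6.56): 4.9 mi
T6 (-3.48, -0.41): 4.6 mi
T1 (-2.40, 2.89): 3.1 mi

T2, T3, T4, T5, T6, T1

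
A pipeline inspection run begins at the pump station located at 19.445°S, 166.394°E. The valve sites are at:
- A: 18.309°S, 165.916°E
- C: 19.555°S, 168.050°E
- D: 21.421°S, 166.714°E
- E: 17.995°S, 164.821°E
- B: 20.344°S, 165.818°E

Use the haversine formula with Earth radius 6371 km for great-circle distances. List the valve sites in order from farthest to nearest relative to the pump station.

Distances from the pump station:
E 17.995°S, 164.821°E: 231.2 km
D 21.421°S, 166.714°E: 222.2 km
C 19.555°S, 168.050°E: 174.0 km
A 18.309°S, 165.916°E: 136.0 km
B 20.344°S, 165.818°E: 116.7 km

E, D, C, A, B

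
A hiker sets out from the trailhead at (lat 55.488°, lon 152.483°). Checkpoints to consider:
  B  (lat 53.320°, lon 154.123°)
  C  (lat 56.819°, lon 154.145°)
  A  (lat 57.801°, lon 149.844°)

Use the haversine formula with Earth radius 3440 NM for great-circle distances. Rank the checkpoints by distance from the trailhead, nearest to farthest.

C, B, A

Computing each great-circle distance from (lat 55.488°, lon 152.483°):
C (lat 56.819°, lon 154.145°): 97.3 NM
B (lat 53.320°, lon 154.123°): 142.2 NM
A (lat 57.801°, lon 149.844°): 163.9 NM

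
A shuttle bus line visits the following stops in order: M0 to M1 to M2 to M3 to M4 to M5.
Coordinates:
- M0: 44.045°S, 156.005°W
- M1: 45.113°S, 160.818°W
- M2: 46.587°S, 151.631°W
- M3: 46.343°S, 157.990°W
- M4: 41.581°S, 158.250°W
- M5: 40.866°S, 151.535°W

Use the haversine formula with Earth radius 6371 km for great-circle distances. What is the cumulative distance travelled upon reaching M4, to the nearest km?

2146 km

Leg distances:
M0→M1: 399.2 km  (cumulative 399.2 km)
M1→M2: 729.7 km  (cumulative 1128.9 km)
M2→M3: 487.7 km  (cumulative 1616.6 km)
M3→M4: 529.9 km  (cumulative 2146.5 km)
Cumulative distance at M4 ≈ 2146 km.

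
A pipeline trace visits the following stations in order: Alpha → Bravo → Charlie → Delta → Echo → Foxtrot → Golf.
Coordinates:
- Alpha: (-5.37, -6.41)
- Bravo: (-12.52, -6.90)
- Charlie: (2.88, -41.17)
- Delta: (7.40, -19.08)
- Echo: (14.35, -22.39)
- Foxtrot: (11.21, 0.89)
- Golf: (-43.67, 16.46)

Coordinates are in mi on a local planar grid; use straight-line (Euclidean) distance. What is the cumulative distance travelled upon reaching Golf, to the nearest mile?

Leg distances:
Alpha→Bravo: 7.2 mi  (cumulative 7.2 mi)
Bravo→Charlie: 37.6 mi  (cumulative 44.7 mi)
Charlie→Delta: 22.5 mi  (cumulative 67.3 mi)
Delta→Echo: 7.7 mi  (cumulative 75.0 mi)
Echo→Foxtrot: 23.5 mi  (cumulative 98.5 mi)
Foxtrot→Golf: 57.0 mi  (cumulative 155.5 mi)
Cumulative distance at Golf ≈ 156 mi.

156 mi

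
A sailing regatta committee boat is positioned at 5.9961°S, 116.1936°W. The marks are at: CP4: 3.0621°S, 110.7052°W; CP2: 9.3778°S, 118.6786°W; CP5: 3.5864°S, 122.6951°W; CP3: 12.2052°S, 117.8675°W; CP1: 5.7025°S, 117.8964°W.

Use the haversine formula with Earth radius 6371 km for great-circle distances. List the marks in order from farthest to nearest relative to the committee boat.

CP5, CP3, CP4, CP2, CP1

Distances from the committee boat:
CP5 3.5864°S, 122.6951°W: 768.6 km
CP3 12.2052°S, 117.8675°W: 714.4 km
CP4 3.0621°S, 110.7052°W: 690.3 km
CP2 9.3778°S, 118.6786°W: 465.1 km
CP1 5.7025°S, 117.8964°W: 191.2 km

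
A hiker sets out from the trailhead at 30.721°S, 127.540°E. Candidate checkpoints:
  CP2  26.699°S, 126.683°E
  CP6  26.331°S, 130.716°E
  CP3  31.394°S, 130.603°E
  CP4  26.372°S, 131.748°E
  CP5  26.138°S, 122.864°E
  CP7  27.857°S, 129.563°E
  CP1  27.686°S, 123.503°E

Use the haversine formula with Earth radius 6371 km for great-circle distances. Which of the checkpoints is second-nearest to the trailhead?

Distance to each, sorted:
CP3: 301.2 km
CP7: 374.0 km
CP2: 455.0 km
CP1: 517.1 km
CP6: 578.3 km
CP4: 634.5 km
CP5: 684.5 km
The second-nearest is CP7 at 374.0 km.

CP7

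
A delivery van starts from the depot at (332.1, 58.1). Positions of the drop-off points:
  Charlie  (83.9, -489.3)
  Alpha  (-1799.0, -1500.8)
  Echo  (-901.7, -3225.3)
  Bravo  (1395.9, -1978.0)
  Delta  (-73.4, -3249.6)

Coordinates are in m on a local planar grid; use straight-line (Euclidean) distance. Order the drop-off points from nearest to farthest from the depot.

Distance from the depot at (332.1, 58.1) to each:
Charlie (83.9, -489.3): 601.0 m
Bravo (1395.9, -1978.0): 2297.3 m
Alpha (-1799.0, -1500.8): 2640.4 m
Delta (-73.4, -3249.6): 3332.5 m
Echo (-901.7, -3225.3): 3507.6 m

Charlie, Bravo, Alpha, Delta, Echo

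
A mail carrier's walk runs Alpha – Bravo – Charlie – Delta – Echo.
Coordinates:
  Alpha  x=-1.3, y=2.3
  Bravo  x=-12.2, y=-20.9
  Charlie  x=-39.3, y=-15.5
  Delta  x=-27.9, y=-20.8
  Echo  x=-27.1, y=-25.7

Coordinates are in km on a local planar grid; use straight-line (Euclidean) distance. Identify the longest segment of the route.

Bravo–Charlie

Leg distances:
Alpha→Bravo: 25.6 km
Bravo→Charlie: 27.6 km
Charlie→Delta: 12.6 km
Delta→Echo: 5.0 km
The longest leg is Bravo–Charlie at 27.6 km.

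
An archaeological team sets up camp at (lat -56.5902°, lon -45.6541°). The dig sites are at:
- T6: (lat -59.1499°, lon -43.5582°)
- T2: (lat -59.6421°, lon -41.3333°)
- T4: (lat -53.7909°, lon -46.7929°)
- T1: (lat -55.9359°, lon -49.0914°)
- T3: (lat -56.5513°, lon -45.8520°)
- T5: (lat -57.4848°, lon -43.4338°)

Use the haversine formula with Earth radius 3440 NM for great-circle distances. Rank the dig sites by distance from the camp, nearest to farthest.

Distance from the camp at (lat -56.5902°, lon -45.6541°) to each:
T3 (lat -56.5513°, lon -45.8520°): 6.9 NM
T5 (lat -57.4848°, lon -43.4338°): 90.2 NM
T1 (lat -55.9359°, lon -49.0914°): 121.1 NM
T6 (lat -59.1499°, lon -43.5582°): 167.6 NM
T4 (lat -53.7909°, lon -46.7929°): 172.5 NM
T2 (lat -59.6421°, lon -41.3333°): 228.7 NM

T3, T5, T1, T6, T4, T2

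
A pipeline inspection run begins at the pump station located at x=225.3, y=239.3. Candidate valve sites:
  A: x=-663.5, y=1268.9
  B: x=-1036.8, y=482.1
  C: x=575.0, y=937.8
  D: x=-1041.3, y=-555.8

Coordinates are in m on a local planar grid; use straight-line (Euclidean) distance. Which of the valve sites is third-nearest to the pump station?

Distances from the pump station (x=225.3, y=239.3):
C: 781.1 m
B: 1285.2 m
A: 1360.2 m
D: 1495.5 m
The third-nearest is A at 1360.2 m.

A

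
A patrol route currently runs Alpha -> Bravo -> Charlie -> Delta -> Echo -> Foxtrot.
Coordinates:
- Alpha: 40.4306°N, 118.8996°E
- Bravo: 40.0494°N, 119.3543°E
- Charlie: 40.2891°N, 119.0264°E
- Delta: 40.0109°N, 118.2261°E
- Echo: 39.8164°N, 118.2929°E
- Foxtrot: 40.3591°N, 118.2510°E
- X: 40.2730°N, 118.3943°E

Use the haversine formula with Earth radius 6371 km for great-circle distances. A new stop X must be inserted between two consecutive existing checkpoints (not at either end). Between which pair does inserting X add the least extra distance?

between Echo and Foxtrot

Added distance for inserting X between each consecutive pair:
Alpha–Bravo: 74.2 km
Bravo–Charlie: 100.4 km
Charlie–Delta: 11.4 km
Delta–Echo: 61.6 km
Echo–Foxtrot: 6.5 km
Smallest added distance is 6.5 km, inserting between Echo and Foxtrot.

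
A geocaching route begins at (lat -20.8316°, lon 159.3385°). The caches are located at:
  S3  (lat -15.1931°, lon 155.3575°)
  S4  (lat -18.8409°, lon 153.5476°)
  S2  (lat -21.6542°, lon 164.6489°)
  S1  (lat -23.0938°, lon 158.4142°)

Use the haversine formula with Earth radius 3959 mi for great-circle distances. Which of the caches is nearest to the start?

Distance to each, sorted:
S1: 167.2 mi
S2: 346.7 mi
S4: 400.7 mi
S3: 469.2 mi
The nearest is S1 at 167.2 mi.

S1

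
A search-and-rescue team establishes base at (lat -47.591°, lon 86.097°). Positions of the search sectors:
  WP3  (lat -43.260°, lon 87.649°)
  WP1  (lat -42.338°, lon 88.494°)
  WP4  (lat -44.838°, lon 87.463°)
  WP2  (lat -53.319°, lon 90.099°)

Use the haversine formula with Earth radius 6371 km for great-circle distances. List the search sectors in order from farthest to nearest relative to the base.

WP2, WP1, WP3, WP4

Distances from the base:
WP2 (lat -53.319°, lon 90.099°): 696.8 km
WP1 (lat -42.338°, lon 88.494°): 613.7 km
WP3 (lat -43.260°, lon 87.649°): 496.6 km
WP4 (lat -44.838°, lon 87.463°): 323.6 km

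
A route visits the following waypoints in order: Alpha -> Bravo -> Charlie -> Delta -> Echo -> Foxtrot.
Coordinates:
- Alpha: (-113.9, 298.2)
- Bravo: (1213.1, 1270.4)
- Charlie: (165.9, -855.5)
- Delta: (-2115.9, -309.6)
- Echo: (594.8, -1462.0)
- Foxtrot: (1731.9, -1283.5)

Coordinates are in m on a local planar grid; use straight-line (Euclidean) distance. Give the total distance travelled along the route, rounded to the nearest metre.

10458 m

Leg distances:
Alpha→Bravo: 1645.0 m  (cumulative 1645.0 m)
Bravo→Charlie: 2369.8 m  (cumulative 4014.9 m)
Charlie→Delta: 2346.2 m  (cumulative 6361.0 m)
Delta→Echo: 2945.5 m  (cumulative 9306.5 m)
Echo→Foxtrot: 1151.0 m  (cumulative 10457.6 m)
Total route length ≈ 10458 m.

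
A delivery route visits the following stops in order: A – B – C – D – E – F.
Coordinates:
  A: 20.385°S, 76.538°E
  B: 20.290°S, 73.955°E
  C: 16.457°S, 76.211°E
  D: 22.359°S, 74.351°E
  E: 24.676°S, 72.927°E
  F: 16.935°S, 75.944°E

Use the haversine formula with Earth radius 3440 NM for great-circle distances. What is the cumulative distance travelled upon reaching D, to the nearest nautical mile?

779 NM

Leg distances:
A→B: 145.5 NM  (cumulative 145.5 NM)
B→C: 263.6 NM  (cumulative 409.1 NM)
C→D: 369.7 NM  (cumulative 778.8 NM)
Cumulative distance at D ≈ 779 NM.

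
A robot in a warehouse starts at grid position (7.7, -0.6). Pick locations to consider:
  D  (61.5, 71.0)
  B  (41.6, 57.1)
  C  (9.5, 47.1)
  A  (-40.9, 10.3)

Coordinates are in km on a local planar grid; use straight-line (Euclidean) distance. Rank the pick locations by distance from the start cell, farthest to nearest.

Distance from the start cell at (7.7, -0.6) to each:
D (61.5, 71.0): 89.6 km
B (41.6, 57.1): 66.9 km
A (-40.9, 10.3): 49.8 km
C (9.5, 47.1): 47.7 km

D, B, A, C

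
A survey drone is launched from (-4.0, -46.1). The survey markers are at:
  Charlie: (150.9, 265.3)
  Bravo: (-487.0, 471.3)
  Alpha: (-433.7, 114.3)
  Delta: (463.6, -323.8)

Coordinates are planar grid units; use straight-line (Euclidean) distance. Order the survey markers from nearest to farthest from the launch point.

Distances from the launch point:
Charlie (150.9, 265.3): 347.8
Alpha (-433.7, 114.3): 458.7
Delta (463.6, -323.8): 543.8
Bravo (-487.0, 471.3): 707.8

Charlie, Alpha, Delta, Bravo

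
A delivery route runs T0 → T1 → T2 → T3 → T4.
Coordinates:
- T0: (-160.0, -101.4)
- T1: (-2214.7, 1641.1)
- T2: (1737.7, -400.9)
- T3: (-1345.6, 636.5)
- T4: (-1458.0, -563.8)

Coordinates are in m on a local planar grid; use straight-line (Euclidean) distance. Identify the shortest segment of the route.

T3–T4

Leg distances:
T0→T1: 2694.1 m
T1→T2: 4448.7 m
T2→T3: 3253.1 m
T3→T4: 1205.6 m
The shortest leg is T3–T4 at 1205.6 m.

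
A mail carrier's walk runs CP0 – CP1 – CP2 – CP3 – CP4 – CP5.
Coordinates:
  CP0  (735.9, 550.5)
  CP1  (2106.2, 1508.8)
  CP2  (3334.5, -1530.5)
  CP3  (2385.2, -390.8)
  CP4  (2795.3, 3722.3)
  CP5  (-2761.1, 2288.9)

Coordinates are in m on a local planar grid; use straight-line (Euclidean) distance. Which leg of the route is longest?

CP4–CP5

Leg distances:
CP0→CP1: 1672.1 m
CP1→CP2: 3278.1 m
CP2→CP3: 1483.3 m
CP3→CP4: 4133.5 m
CP4→CP5: 5738.3 m
The longest leg is CP4–CP5 at 5738.3 m.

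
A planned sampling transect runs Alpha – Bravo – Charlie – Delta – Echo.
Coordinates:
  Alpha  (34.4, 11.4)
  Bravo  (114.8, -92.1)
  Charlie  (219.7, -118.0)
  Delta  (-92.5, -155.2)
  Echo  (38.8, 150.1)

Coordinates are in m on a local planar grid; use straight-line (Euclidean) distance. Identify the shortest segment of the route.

Leg distances:
Alpha→Bravo: 131.1 m
Bravo→Charlie: 108.1 m
Charlie→Delta: 314.4 m
Delta→Echo: 332.3 m
The shortest leg is Bravo–Charlie at 108.1 m.

Bravo–Charlie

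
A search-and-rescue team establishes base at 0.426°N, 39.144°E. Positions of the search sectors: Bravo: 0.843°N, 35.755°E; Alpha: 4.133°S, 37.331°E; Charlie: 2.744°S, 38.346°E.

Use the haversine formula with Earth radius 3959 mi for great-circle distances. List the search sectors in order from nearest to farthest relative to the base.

Distances from the base:
Charlie 2.744°S, 38.346°E: 225.9 mi
Bravo 0.843°N, 35.755°E: 235.9 mi
Alpha 4.133°S, 37.331°E: 339.0 mi

Charlie, Bravo, Alpha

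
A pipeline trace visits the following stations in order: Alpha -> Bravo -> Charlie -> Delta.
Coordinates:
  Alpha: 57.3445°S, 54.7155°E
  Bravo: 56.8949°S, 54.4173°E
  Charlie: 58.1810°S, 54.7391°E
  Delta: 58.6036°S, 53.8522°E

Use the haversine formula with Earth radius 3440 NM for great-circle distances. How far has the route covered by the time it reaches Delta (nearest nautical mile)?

Leg distances:
Alpha→Bravo: 28.7 NM  (cumulative 28.7 NM)
Bravo→Charlie: 77.9 NM  (cumulative 106.6 NM)
Charlie→Delta: 37.7 NM  (cumulative 144.3 NM)
Cumulative distance at Delta ≈ 144 NM.

144 NM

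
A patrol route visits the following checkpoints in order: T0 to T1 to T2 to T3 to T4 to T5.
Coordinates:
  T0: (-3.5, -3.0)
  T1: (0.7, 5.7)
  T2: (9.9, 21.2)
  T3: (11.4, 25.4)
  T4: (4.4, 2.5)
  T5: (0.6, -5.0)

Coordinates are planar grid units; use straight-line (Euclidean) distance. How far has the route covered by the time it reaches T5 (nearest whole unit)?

Leg distances:
T0→T1: 9.7  (cumulative 9.7)
T1→T2: 18.0  (cumulative 27.7)
T2→T3: 4.5  (cumulative 32.1)
T3→T4: 23.9  (cumulative 56.1)
T4→T5: 8.4  (cumulative 64.5)
Cumulative distance at T5 ≈ 64.

64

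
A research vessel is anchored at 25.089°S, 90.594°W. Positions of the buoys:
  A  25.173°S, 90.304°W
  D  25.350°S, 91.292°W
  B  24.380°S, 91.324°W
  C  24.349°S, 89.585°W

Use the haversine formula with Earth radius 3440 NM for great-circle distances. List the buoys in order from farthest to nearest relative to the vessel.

C, B, D, A

Distances from the vessel:
C 24.349°S, 89.585°W: 70.7 NM
B 24.380°S, 91.324°W: 58.3 NM
D 25.350°S, 91.292°W: 41.0 NM
A 25.173°S, 90.304°W: 16.6 NM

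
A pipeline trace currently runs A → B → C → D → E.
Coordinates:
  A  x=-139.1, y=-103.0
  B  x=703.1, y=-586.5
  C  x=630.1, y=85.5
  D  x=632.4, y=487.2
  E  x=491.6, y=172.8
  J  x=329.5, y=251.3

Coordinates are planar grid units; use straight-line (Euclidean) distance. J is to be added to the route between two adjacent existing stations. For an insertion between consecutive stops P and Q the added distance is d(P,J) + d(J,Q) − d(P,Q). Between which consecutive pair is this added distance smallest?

Added distance for inserting J between each consecutive pair:
A–B: 533.7
B–C: 584.7
C–D: 325.5
D–E: 219.5
Smallest added distance is 219.5, inserting between D and E.

between D and E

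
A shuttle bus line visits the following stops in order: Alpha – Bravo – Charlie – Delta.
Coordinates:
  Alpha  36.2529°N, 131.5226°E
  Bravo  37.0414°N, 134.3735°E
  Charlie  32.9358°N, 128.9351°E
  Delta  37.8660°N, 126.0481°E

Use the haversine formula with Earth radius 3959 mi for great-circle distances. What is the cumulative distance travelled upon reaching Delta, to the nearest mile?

963 mi

Leg distances:
Alpha→Bravo: 167.2 mi  (cumulative 167.2 mi)
Bravo→Charlie: 418.5 mi  (cumulative 585.7 mi)
Charlie→Delta: 377.4 mi  (cumulative 963.1 mi)
Cumulative distance at Delta ≈ 963 mi.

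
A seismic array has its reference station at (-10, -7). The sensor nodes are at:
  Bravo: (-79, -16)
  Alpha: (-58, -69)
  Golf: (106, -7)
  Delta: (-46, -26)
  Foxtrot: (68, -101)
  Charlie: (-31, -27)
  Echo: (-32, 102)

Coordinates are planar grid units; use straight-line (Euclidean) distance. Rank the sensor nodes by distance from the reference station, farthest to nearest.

Foxtrot, Golf, Echo, Alpha, Bravo, Delta, Charlie

Distance from the reference station at (-10, -7) to each:
Foxtrot (68, -101): 122.1
Golf (106, -7): 116.0
Echo (-32, 102): 111.2
Alpha (-58, -69): 78.4
Bravo (-79, -16): 69.6
Delta (-46, -26): 40.7
Charlie (-31, -27): 29.0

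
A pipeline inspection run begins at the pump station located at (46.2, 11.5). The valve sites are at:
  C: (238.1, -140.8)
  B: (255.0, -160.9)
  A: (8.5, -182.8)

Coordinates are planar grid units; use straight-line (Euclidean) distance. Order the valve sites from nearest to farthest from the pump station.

Distances from the pump station:
A (8.5, -182.8): 197.9
C (238.1, -140.8): 245.0
B (255.0, -160.9): 270.8

A, C, B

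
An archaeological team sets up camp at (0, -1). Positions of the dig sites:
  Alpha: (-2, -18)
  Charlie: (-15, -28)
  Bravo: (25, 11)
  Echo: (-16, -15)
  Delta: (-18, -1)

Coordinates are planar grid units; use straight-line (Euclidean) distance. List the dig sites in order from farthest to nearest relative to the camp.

Distance from the camp at (0, -1) to each:
Charlie (-15, -28): 30.9
Bravo (25, 11): 27.7
Echo (-16, -15): 21.3
Delta (-18, -1): 18.0
Alpha (-2, -18): 17.1

Charlie, Bravo, Echo, Delta, Alpha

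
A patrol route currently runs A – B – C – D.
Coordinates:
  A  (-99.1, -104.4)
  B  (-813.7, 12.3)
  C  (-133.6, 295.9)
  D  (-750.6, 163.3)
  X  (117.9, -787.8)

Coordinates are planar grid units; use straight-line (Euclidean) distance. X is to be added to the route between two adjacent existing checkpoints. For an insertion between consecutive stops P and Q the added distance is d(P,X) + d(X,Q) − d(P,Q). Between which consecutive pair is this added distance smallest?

Added distance for inserting X between each consecutive pair:
A–B: 1221.0
B–C: 1603.7
C–D: 1769.4
Smallest added distance is 1221.0, inserting between A and B.

between A and B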